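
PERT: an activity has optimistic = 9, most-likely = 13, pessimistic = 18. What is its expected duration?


te = (o + 4m + p) / 6
= (9 + 4×13 + 18) / 6
= (9 + 52 + 18) / 6
= 79 / 6
= 13.17


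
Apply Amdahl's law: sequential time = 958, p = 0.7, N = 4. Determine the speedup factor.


Amdahl's law: T_p = T × ((1-p) + p/N)
= 958 × ((1-0.7) + 0.7/4)
= 958 × (0.30 + 0.1750)
= 958 × 0.4750
= 455.05
Speedup = 958/455.05
= 2.11×


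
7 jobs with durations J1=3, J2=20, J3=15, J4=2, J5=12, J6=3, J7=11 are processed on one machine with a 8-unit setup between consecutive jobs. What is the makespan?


Makespan = Σ processing + (n-1) × setup
= (3 + 20 + 15 + 2 + 12 + 3 + 11) + (7-1)×8
= 66 + 48
= 114 time units


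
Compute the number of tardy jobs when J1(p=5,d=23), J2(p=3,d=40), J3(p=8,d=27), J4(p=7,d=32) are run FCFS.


Completion vs due date:
  J1: C=5, d=23 → on time
  J2: C=8, d=40 → on time
  J3: C=16, d=27 → on time
  J4: C=23, d=32 → on time
Tardy jobs: none
Count = 0


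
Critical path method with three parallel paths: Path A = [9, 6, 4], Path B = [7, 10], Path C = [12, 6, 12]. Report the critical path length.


Path A: 9 + 6 + 4 = 19
Path B: 7 + 10 = 17
Path C: 12 + 6 + 12 = 30
Critical path = longest = max(19, 17, 30)
= 30 (Path C)


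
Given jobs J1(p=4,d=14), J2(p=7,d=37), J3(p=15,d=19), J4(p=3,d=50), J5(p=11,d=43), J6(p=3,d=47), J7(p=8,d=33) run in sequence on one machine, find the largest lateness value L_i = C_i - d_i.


Lateness per job (L = C - d):
  J1: C=4, d=14, L=-10
  J2: C=11, d=37, L=-26
  J3: C=26, d=19, L=7
  J4: C=29, d=50, L=-21
  J5: C=40, d=43, L=-3
  J6: C=43, d=47, L=-4
  J7: C=51, d=33, L=18
Lmax = max(-10, -26, 7, -21, -3, -4, 18)
= 18


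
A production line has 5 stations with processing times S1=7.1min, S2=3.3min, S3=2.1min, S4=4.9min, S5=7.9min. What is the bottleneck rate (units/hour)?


Bottleneck = longest station time
Station times: [7.1, 3.3, 2.1, 4.9, 7.9]
Max = 7.9 min
Rate = 60 / 7.9
= 7.59 units/hour (bottleneck: 7.9min)


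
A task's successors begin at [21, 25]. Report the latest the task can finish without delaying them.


LF = min of all successor start times
Successors start at: [21, 25]
LF = min(21, 25)
= 21


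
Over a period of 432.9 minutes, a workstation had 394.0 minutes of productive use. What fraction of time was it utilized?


Utilization = busy / total × 100
= 394.0 / 432.9 × 100
= 91.0%


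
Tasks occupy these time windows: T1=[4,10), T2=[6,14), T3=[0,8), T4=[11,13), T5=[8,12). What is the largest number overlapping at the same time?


Check each time point for overlaps:
  t=6: 3 tasks active (T1, T2, T3)
Max concurrent = 3


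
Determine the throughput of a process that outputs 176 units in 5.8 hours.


Throughput = units / time
= 176 / 5.8
= 30.3 units/hour


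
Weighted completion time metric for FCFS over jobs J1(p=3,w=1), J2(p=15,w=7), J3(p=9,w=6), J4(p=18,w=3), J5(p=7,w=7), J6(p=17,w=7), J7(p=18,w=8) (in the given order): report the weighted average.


Completion times:
  J1: C=3, w×C=1×3=3
  J2: C=18, w×C=7×18=126
  J3: C=27, w×C=6×27=162
  J4: C=45, w×C=3×45=135
  J5: C=52, w×C=7×52=364
  J6: C=69, w×C=7×69=483
  J7: C=87, w×C=8×87=696
Sum w×C = 1969
Sum w = 39
Weighted avg = 1969/39
= 50.49


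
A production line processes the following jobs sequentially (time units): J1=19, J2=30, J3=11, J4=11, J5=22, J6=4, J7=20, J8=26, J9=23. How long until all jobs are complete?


Sequential makespan: sum all processing times
= 19 + 30 + 11 + 11 + 22 + 4 + 20 + 26 + 23
= 166 time units


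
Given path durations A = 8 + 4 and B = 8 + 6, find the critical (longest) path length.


Path A: 8 + 4 = 12
Path B: 8 + 6 = 14
Critical path = longest = max(12, 14)
= 14 (Path B)


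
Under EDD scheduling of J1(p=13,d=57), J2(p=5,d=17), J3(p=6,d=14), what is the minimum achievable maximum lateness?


EDD order: J3 → J2 → J1
Completion and lateness:
  J3: C=6, d=14, L=6-14=-8
  J2: C=11, d=17, L=11-17=-6
  J1: C=24, d=57, L=24-57=-33
Lmax = max(-8, -6, -33)
= -6


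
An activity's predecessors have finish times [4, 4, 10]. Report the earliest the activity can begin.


ES = max of all predecessor completion times
Predecessors: [4, 4, 10]
ES = max(4, 4, 10)
= 10


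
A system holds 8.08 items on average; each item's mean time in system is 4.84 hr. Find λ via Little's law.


Little's law: L = λW → λ = L / W
= 8.08 / 4.84
= 1.67 per hour


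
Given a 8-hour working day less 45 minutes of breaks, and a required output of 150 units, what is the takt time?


Available = 8×60 - 45 = 435 min
Takt time = 435 / 150
= 2.90 min/unit


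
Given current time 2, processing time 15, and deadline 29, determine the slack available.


Slack = due - current_time - processing
= 29 - 2 - 15
= 12


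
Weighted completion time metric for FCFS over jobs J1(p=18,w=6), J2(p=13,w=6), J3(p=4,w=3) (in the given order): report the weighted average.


Completion times:
  J1: C=18, w×C=6×18=108
  J2: C=31, w×C=6×31=186
  J3: C=35, w×C=3×35=105
Sum w×C = 399
Sum w = 15
Weighted avg = 399/15
= 26.60


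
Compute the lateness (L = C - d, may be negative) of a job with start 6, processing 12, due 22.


Completion = 6 + 12 = 18
Lateness = C - d = 18 - 22
= -4


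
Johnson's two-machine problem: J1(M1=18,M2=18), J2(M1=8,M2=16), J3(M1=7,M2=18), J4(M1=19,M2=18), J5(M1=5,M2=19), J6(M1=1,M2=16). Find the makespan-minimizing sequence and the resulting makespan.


Johnson's rule:
Group 1 (M1≤M2, sort by M1): ['J6', 'J5', 'J3', 'J2', 'J1']
Group 2 (M1>M2, sort desc M2): ['J4']
Sequence: J6 → J5 → J3 → J2 → J1 → J4
Makespan calculation:
  J6: M1 done=1, M2 done=17
  J5: M1 done=6, M2 done=36
  J3: M1 done=13, M2 done=54
  J2: M1 done=21, M2 done=70
  J1: M1 done=39, M2 done=88
  J4: M1 done=58, M2 done=106
= Sequence: J6 → J5 → J3 → J2 → J1 → J4, Makespan: 106


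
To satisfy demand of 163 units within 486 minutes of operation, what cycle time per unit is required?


Cycle time = available time / demand
= 486 / 163
= 2.98 min/unit


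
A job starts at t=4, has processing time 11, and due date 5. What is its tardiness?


Completion = start + processing = 4 + 11 = 15
Tardiness = max(0, C - d) = max(0, 15 - 5)
= max(0, 10)
= 10


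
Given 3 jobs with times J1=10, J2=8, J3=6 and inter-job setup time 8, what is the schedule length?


Makespan = Σ processing + (n-1) × setup
= (10 + 8 + 6) + (3-1)×8
= 24 + 16
= 40 time units


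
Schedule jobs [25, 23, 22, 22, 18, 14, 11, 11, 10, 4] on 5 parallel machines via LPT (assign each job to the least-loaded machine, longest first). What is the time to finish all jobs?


Jobs (LPT sorted): [25, 23, 22, 22, 18, 14, 11, 11, 10, 4]
Machines: 5
  J=25 → Machine 1 (load: 0+25=25)
  J=23 → Machine 2 (load: 0+23=23)
  J=22 → Machine 3 (load: 0+22=22)
  J=22 → Machine 4 (load: 0+22=22)
  J=18 → Machine 5 (load: 0+18=18)
  J=14 → Machine 5 (load: 18+14=32)
  J=11 → Machine 3 (load: 22+11=33)
  J=11 → Machine 4 (load: 22+11=33)
  J=10 → Machine 2 (load: 23+10=33)
  J=4 → Machine 1 (load: 25+4=29)
Machine loads: [29, 33, 33, 33, 32]
Makespan = max = 33 time units


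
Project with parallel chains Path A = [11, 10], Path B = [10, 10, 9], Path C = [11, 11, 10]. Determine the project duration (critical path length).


Path A: 11 + 10 = 21
Path B: 10 + 10 + 9 = 29
Path C: 11 + 11 + 10 = 32
Critical path = longest = max(21, 29, 32)
= 32 (Path C)


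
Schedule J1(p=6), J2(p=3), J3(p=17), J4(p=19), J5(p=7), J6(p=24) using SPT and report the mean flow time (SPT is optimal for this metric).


SPT order: J2 → J1 → J5 → J3 → J4 → J6
Completion times:
  J2: C=3
  J1: C=9
  J5: C=16
  J3: C=33
  J4: C=52
  J6: C=76
Sum = 189, n = 6
Mean flow = 189/6
= 31.50


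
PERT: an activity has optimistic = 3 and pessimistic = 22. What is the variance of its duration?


σ² = ((p - o) / 6)² = (p - o)² / 36
= (22 - 3)² / 36
= 19² / 36
= 361 / 36
= 10.0278


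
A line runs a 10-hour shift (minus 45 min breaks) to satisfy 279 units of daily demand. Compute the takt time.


Available = 10×60 - 45 = 555 min
Takt time = 555 / 279
= 1.99 min/unit


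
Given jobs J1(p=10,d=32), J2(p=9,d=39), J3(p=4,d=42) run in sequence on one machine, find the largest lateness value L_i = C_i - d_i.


Lateness per job (L = C - d):
  J1: C=10, d=32, L=-22
  J2: C=19, d=39, L=-20
  J3: C=23, d=42, L=-19
Lmax = max(-22, -20, -19)
= -19


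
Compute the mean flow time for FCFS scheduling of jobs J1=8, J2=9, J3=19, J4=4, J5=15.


Completion times:
  J1: completes at 8
  J2: completes at 17
  J3: completes at 36
  J4: completes at 40
  J5: completes at 55
Sum = 156
Average = 156/5
= 31.20


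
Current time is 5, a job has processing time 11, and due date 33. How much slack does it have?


Slack = due - current_time - processing
= 33 - 5 - 11
= 17


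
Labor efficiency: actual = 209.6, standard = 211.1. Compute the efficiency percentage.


Efficiency = (actual / standard) × 100
= (209.6 / 211.1) × 100
= 99.3%


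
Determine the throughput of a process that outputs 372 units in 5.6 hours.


Throughput = units / time
= 372 / 5.6
= 66.4 units/hour


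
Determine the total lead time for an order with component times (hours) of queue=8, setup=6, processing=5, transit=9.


Lead time = queue + setup + processing + transit
= 8 + 6 + 5 + 9
= 28 hours


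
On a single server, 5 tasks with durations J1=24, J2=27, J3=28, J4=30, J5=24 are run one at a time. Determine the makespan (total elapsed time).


Sequential makespan: sum all processing times
= 24 + 27 + 28 + 30 + 24
= 133 time units


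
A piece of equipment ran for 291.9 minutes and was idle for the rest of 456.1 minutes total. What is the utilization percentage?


Utilization = busy / total × 100
= 291.9 / 456.1 × 100
= 64.0%


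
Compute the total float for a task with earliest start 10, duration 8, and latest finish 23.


EF = ES + duration = 10 + 8 = 18
LS = LF - duration = 23 - 8 = 15
Total Float = LF - EF = 23 - 18
(or LS - ES = 15 - 10)
= 5


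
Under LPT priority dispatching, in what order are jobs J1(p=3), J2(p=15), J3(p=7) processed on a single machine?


LPT: sort by longest processing time first
  J2: p=15
  J3: p=7
  J1: p=3
Order: J2 → J3 → J1


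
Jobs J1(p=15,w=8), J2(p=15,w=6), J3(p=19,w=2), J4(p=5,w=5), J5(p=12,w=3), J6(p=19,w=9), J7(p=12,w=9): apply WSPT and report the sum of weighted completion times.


WSPT order (by p/w): J4 → J7 → J1 → J6 → J2 → J5 → J3
  J4: C=5, w·C=5×5=25
  J7: C=17, w·C=9×17=153
  J1: C=32, w·C=8×32=256
  J6: C=51, w·C=9×51=459
  J2: C=66, w·C=6×66=396
  J5: C=78, w·C=3×78=234
  J3: C=97, w·C=2×97=194
Σ w·C = 1717
= 1717


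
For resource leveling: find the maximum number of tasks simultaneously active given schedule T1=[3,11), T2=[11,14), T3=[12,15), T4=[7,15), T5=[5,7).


Check each time point for overlaps:
  t=12: 3 tasks active (T2, T3, T4)
Max concurrent = 3


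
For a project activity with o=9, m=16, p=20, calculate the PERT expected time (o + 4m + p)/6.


te = (o + 4m + p) / 6
= (9 + 4×16 + 20) / 6
= (9 + 64 + 20) / 6
= 93 / 6
= 15.50


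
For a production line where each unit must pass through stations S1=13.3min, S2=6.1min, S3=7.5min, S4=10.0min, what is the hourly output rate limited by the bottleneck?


Bottleneck = longest station time
Station times: [13.3, 6.1, 7.5, 10.0]
Max = 13.3 min
Rate = 60 / 13.3
= 4.51 units/hour (bottleneck: 13.3min)


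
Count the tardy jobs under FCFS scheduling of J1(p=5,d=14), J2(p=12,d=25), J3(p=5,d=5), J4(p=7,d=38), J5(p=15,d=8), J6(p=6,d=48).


Completion vs due date:
  J1: C=5, d=14 → on time
  J2: C=17, d=25 → on time
  J3: C=22, d=5 → TARDY
  J4: C=29, d=38 → on time
  J5: C=44, d=8 → TARDY
  J6: C=50, d=48 → TARDY
Tardy jobs: J3, J5, J6
Count = 3


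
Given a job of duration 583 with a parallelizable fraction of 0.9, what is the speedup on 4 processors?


Amdahl's law: T_p = T × ((1-p) + p/N)
= 583 × ((1-0.9) + 0.9/4)
= 583 × (0.10 + 0.2250)
= 583 × 0.3250
= 189.47
Speedup = 583/189.47
= 3.08×


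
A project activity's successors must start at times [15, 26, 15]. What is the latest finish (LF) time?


LF = min of all successor start times
Successors start at: [15, 26, 15]
LF = min(15, 26, 15)
= 15


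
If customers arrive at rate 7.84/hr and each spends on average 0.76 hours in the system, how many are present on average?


Little's law: L = λ × W
= 7.84 × 0.76
= 5.96


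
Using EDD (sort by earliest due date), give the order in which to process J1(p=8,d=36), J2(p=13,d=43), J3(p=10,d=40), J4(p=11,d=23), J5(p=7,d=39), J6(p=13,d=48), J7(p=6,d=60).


EDD: sort by earliest due date
  J4: d=23, p=11
  J1: d=36, p=8
  J5: d=39, p=7
  J3: d=40, p=10
  J2: d=43, p=13
  J6: d=48, p=13
  J7: d=60, p=6
Order: J4 → J1 → J5 → J3 → J2 → J6 → J7


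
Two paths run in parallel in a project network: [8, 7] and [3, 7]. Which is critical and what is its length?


Path A: 8 + 7 = 15
Path B: 3 + 7 = 10
Critical path = longest = max(15, 10)
= 15 (Path A)


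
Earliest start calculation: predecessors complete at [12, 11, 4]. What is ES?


ES = max of all predecessor completion times
Predecessors: [12, 11, 4]
ES = max(12, 11, 4)
= 12


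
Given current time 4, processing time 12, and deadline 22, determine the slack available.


Slack = due - current_time - processing
= 22 - 4 - 12
= 6


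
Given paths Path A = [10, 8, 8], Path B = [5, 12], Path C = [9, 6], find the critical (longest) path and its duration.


Path A: 10 + 8 + 8 = 26
Path B: 5 + 12 = 17
Path C: 9 + 6 = 15
Critical path = longest = max(26, 17, 15)
= 26 (Path A)


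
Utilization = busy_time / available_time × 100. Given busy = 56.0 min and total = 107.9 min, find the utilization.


Utilization = busy / total × 100
= 56.0 / 107.9 × 100
= 51.9%


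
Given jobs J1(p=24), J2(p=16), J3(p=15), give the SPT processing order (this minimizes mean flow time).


SPT: sort by shortest processing time
  J3: p=15
  J2: p=16
  J1: p=24
Order: J3 → J2 → J1


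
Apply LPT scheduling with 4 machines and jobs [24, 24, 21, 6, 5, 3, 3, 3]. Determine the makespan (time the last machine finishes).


Jobs (LPT sorted): [24, 24, 21, 6, 5, 3, 3, 3]
Machines: 4
  J=24 → Machine 1 (load: 0+24=24)
  J=24 → Machine 2 (load: 0+24=24)
  J=21 → Machine 3 (load: 0+21=21)
  J=6 → Machine 4 (load: 0+6=6)
  J=5 → Machine 4 (load: 6+5=11)
  J=3 → Machine 4 (load: 11+3=14)
  J=3 → Machine 4 (load: 14+3=17)
  J=3 → Machine 4 (load: 17+3=20)
Machine loads: [24, 24, 21, 20]
Makespan = max = 24 time units


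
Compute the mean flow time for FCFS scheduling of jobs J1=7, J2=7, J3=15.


Completion times:
  J1: completes at 7
  J2: completes at 14
  J3: completes at 29
Sum = 50
Average = 50/3
= 16.67


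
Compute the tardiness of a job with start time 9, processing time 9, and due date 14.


Completion = start + processing = 9 + 9 = 18
Tardiness = max(0, C - d) = max(0, 18 - 14)
= max(0, 4)
= 4


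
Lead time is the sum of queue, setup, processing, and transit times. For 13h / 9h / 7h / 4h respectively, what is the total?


Lead time = queue + setup + processing + transit
= 13 + 9 + 7 + 4
= 33 hours


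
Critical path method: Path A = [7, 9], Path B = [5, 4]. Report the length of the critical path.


Path A: 7 + 9 = 16
Path B: 5 + 4 = 9
Critical path = longest = max(16, 9)
= 16 (Path A)


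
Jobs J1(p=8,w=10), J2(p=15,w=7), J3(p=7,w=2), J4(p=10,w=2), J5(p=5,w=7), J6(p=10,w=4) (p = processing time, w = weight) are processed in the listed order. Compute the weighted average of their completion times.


Completion times:
  J1: C=8, w×C=10×8=80
  J2: C=23, w×C=7×23=161
  J3: C=30, w×C=2×30=60
  J4: C=40, w×C=2×40=80
  J5: C=45, w×C=7×45=315
  J6: C=55, w×C=4×55=220
Sum w×C = 916
Sum w = 32
Weighted avg = 916/32
= 28.62


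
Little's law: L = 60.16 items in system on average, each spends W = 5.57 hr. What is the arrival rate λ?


Little's law: L = λW → λ = L / W
= 60.16 / 5.57
= 10.80 per hour


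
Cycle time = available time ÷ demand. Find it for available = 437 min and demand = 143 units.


Cycle time = available time / demand
= 437 / 143
= 3.06 min/unit


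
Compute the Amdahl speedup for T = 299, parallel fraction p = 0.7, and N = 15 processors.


Amdahl's law: T_p = T × ((1-p) + p/N)
= 299 × ((1-0.7) + 0.7/15)
= 299 × (0.30 + 0.0467)
= 299 × 0.3467
= 103.65
Speedup = 299/103.65
= 2.88×


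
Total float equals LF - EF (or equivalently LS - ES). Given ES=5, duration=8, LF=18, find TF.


EF = ES + duration = 5 + 8 = 13
LS = LF - duration = 18 - 8 = 10
Total Float = LF - EF = 18 - 13
(or LS - ES = 10 - 5)
= 5


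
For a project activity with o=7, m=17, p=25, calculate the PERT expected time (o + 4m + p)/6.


te = (o + 4m + p) / 6
= (7 + 4×17 + 25) / 6
= (7 + 68 + 25) / 6
= 100 / 6
= 16.67


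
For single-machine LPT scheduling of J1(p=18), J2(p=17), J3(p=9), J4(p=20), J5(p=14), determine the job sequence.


LPT: sort by longest processing time first
  J4: p=20
  J1: p=18
  J2: p=17
  J5: p=14
  J3: p=9
Order: J4 → J1 → J2 → J5 → J3


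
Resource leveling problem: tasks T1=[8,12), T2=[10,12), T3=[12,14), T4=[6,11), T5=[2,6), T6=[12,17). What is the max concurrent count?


Check each time point for overlaps:
  t=10: 3 tasks active (T1, T2, T4)
Max concurrent = 3


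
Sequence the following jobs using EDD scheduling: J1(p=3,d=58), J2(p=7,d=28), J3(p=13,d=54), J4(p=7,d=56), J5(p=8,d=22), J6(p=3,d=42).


EDD: sort by earliest due date
  J5: d=22, p=8
  J2: d=28, p=7
  J6: d=42, p=3
  J3: d=54, p=13
  J4: d=56, p=7
  J1: d=58, p=3
Order: J5 → J2 → J6 → J3 → J4 → J1


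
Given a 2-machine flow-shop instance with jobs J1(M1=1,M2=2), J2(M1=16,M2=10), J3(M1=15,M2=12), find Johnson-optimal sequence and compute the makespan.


Johnson's rule:
Group 1 (M1≤M2, sort by M1): ['J1']
Group 2 (M1>M2, sort desc M2): ['J3', 'J2']
Sequence: J1 → J3 → J2
Makespan calculation:
  J1: M1 done=1, M2 done=3
  J3: M1 done=16, M2 done=28
  J2: M1 done=32, M2 done=42
= Sequence: J1 → J3 → J2, Makespan: 42


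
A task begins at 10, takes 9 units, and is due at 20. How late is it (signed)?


Completion = 10 + 9 = 19
Lateness = C - d = 19 - 20
= -1


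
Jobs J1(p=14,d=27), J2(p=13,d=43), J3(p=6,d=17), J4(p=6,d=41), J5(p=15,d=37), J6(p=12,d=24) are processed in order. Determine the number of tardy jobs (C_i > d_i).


Completion vs due date:
  J1: C=14, d=27 → on time
  J2: C=27, d=43 → on time
  J3: C=33, d=17 → TARDY
  J4: C=39, d=41 → on time
  J5: C=54, d=37 → TARDY
  J6: C=66, d=24 → TARDY
Tardy jobs: J3, J5, J6
Count = 3


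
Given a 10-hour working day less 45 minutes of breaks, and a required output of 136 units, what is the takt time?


Available = 10×60 - 45 = 555 min
Takt time = 555 / 136
= 4.08 min/unit


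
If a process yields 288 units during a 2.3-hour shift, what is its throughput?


Throughput = units / time
= 288 / 2.3
= 125.2 units/hour


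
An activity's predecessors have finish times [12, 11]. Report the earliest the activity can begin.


ES = max of all predecessor completion times
Predecessors: [12, 11]
ES = max(12, 11)
= 12


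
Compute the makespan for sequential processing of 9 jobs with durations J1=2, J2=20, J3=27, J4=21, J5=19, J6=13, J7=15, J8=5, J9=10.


Sequential makespan: sum all processing times
= 2 + 20 + 27 + 21 + 19 + 13 + 15 + 5 + 10
= 132 time units


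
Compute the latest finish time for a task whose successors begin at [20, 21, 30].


LF = min of all successor start times
Successors start at: [20, 21, 30]
LF = min(20, 21, 30)
= 20


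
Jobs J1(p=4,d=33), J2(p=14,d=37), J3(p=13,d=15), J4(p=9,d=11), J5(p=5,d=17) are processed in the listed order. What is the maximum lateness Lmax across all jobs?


Lateness per job (L = C - d):
  J1: C=4, d=33, L=-29
  J2: C=18, d=37, L=-19
  J3: C=31, d=15, L=16
  J4: C=40, d=11, L=29
  J5: C=45, d=17, L=28
Lmax = max(-29, -19, 16, 29, 28)
= 29


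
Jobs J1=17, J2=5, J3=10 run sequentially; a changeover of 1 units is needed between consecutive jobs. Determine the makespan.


Makespan = Σ processing + (n-1) × setup
= (17 + 5 + 10) + (3-1)×1
= 32 + 2
= 34 time units


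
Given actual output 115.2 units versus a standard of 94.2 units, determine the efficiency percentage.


Efficiency = (actual / standard) × 100
= (115.2 / 94.2) × 100
= 122.3%


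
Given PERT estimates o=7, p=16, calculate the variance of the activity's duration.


σ² = ((p - o) / 6)² = (p - o)² / 36
= (16 - 7)² / 36
= 9² / 36
= 81 / 36
= 2.2500


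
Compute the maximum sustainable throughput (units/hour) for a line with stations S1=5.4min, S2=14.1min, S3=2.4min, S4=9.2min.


Bottleneck = longest station time
Station times: [5.4, 14.1, 2.4, 9.2]
Max = 14.1 min
Rate = 60 / 14.1
= 4.26 units/hour (bottleneck: 14.1min)


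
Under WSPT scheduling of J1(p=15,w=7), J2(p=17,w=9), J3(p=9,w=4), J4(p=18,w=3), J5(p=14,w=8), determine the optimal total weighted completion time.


WSPT order (by p/w): J5 → J2 → J1 → J3 → J4
  J5: C=14, w·C=8×14=112
  J2: C=31, w·C=9×31=279
  J1: C=46, w·C=7×46=322
  J3: C=55, w·C=4×55=220
  J4: C=73, w·C=3×73=219
Σ w·C = 1152
= 1152


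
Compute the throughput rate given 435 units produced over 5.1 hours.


Throughput = units / time
= 435 / 5.1
= 85.3 units/hour


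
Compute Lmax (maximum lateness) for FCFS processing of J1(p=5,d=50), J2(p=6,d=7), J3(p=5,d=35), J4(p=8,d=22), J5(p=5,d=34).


Lateness per job (L = C - d):
  J1: C=5, d=50, L=-45
  J2: C=11, d=7, L=4
  J3: C=16, d=35, L=-19
  J4: C=24, d=22, L=2
  J5: C=29, d=34, L=-5
Lmax = max(-45, 4, -19, 2, -5)
= 4


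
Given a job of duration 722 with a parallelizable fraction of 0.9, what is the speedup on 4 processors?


Amdahl's law: T_p = T × ((1-p) + p/N)
= 722 × ((1-0.9) + 0.9/4)
= 722 × (0.10 + 0.2250)
= 722 × 0.3250
= 234.65
Speedup = 722/234.65
= 3.08×


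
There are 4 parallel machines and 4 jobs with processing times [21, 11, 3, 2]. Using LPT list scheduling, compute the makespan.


Jobs (LPT sorted): [21, 11, 3, 2]
Machines: 4
  J=21 → Machine 1 (load: 0+21=21)
  J=11 → Machine 2 (load: 0+11=11)
  J=3 → Machine 3 (load: 0+3=3)
  J=2 → Machine 4 (load: 0+2=2)
Machine loads: [21, 11, 3, 2]
Makespan = max = 21 time units


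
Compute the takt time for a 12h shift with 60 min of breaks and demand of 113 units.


Available = 12×60 - 60 = 660 min
Takt time = 660 / 113
= 5.84 min/unit


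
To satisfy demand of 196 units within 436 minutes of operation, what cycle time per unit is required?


Cycle time = available time / demand
= 436 / 196
= 2.22 min/unit


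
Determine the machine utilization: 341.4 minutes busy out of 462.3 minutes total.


Utilization = busy / total × 100
= 341.4 / 462.3 × 100
= 73.8%


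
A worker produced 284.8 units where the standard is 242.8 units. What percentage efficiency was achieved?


Efficiency = (actual / standard) × 100
= (284.8 / 242.8) × 100
= 117.3%


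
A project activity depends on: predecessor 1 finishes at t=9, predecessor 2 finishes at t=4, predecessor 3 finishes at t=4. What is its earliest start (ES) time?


ES = max of all predecessor completion times
Predecessors: [9, 4, 4]
ES = max(9, 4, 4)
= 9


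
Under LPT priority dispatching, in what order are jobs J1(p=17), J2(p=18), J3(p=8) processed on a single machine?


LPT: sort by longest processing time first
  J2: p=18
  J1: p=17
  J3: p=8
Order: J2 → J1 → J3


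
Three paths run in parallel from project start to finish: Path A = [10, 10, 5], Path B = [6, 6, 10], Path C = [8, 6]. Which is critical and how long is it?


Path A: 10 + 10 + 5 = 25
Path B: 6 + 6 + 10 = 22
Path C: 8 + 6 = 14
Critical path = longest = max(25, 22, 14)
= 25 (Path A)


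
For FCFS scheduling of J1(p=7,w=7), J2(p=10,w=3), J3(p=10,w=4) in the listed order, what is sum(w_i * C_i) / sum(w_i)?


Completion times:
  J1: C=7, w×C=7×7=49
  J2: C=17, w×C=3×17=51
  J3: C=27, w×C=4×27=108
Sum w×C = 208
Sum w = 14
Weighted avg = 208/14
= 14.86


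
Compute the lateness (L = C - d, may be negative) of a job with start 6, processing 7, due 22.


Completion = 6 + 7 = 13
Lateness = C - d = 13 - 22
= -9


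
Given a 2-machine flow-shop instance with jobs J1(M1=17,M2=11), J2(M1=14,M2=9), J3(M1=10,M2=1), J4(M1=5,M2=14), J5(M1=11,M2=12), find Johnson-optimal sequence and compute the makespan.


Johnson's rule:
Group 1 (M1≤M2, sort by M1): ['J4', 'J5']
Group 2 (M1>M2, sort desc M2): ['J1', 'J2', 'J3']
Sequence: J4 → J5 → J1 → J2 → J3
Makespan calculation:
  J4: M1 done=5, M2 done=19
  J5: M1 done=16, M2 done=31
  J1: M1 done=33, M2 done=44
  J2: M1 done=47, M2 done=56
  J3: M1 done=57, M2 done=58
= Sequence: J4 → J5 → J1 → J2 → J3, Makespan: 58


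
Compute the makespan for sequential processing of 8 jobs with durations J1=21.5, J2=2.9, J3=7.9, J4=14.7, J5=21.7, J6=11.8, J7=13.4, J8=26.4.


Sequential makespan: sum all processing times
= 21.5 + 2.9 + 7.9 + 14.7 + 21.7 + 11.8 + 13.4 + 26.4
= 120.3 time units


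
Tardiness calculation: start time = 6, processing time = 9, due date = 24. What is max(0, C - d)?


Completion = start + processing = 6 + 9 = 15
Tardiness = max(0, C - d) = max(0, 15 - 24)
= max(0, -9)
= 0


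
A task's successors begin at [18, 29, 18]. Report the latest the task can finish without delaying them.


LF = min of all successor start times
Successors start at: [18, 29, 18]
LF = min(18, 29, 18)
= 18


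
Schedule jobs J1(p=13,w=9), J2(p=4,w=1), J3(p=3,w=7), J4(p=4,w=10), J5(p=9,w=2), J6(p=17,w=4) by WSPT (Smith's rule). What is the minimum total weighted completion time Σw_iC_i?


WSPT order (by p/w): J4 → J3 → J1 → J2 → J6 → J5
  J4: C=4, w·C=10×4=40
  J3: C=7, w·C=7×7=49
  J1: C=20, w·C=9×20=180
  J2: C=24, w·C=1×24=24
  J6: C=41, w·C=4×41=164
  J5: C=50, w·C=2×50=100
Σ w·C = 557
= 557


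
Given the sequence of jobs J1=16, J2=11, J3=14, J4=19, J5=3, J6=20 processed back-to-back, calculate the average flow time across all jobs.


Completion times:
  J1: completes at 16
  J2: completes at 27
  J3: completes at 41
  J4: completes at 60
  J5: completes at 63
  J6: completes at 83
Sum = 290
Average = 290/6
= 48.33


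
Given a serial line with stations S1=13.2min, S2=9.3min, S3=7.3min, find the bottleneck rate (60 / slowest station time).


Bottleneck = longest station time
Station times: [13.2, 9.3, 7.3]
Max = 13.2 min
Rate = 60 / 13.2
= 4.55 units/hour (bottleneck: 13.2min)


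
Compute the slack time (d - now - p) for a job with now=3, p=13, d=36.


Slack = due - current_time - processing
= 36 - 3 - 13
= 20


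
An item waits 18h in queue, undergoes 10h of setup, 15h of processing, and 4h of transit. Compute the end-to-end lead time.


Lead time = queue + setup + processing + transit
= 18 + 10 + 15 + 4
= 47 hours


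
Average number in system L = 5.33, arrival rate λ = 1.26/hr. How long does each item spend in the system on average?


Little's law: L = λW → W = L / λ
= 5.33 / 1.26
= 4.23 hours


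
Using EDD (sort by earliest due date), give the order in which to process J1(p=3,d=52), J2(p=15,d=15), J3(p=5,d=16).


EDD: sort by earliest due date
  J2: d=15, p=15
  J3: d=16, p=5
  J1: d=52, p=3
Order: J2 → J3 → J1


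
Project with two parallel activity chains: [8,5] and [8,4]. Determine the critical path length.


Path A: 8 + 5 = 13
Path B: 8 + 4 = 12
Critical path = longest = max(13, 12)
= 13 (Path A)


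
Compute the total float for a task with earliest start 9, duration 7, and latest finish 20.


EF = ES + duration = 9 + 7 = 16
LS = LF - duration = 20 - 7 = 13
Total Float = LF - EF = 20 - 16
(or LS - ES = 13 - 9)
= 4


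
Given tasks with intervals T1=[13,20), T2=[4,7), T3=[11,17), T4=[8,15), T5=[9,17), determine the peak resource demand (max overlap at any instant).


Check each time point for overlaps:
  t=13: 4 tasks active (T1, T3, T4, T5)
Max concurrent = 4


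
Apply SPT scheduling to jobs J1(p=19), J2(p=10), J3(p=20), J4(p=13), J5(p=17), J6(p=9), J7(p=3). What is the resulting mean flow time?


SPT order: J7 → J6 → J2 → J4 → J5 → J1 → J3
Completion times:
  J7: C=3
  J6: C=12
  J2: C=22
  J4: C=35
  J5: C=52
  J1: C=71
  J3: C=91
Sum = 286, n = 7
Mean flow = 286/7
= 40.86


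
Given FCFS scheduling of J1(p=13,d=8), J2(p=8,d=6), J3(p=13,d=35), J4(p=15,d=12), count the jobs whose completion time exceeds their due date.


Completion vs due date:
  J1: C=13, d=8 → TARDY
  J2: C=21, d=6 → TARDY
  J3: C=34, d=35 → on time
  J4: C=49, d=12 → TARDY
Tardy jobs: J1, J2, J4
Count = 3


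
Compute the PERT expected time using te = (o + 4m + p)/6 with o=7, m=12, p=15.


te = (o + 4m + p) / 6
= (7 + 4×12 + 15) / 6
= (7 + 48 + 15) / 6
= 70 / 6
= 11.67


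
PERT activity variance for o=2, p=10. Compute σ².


σ² = ((p - o) / 6)² = (p - o)² / 36
= (10 - 2)² / 36
= 8² / 36
= 64 / 36
= 1.7778


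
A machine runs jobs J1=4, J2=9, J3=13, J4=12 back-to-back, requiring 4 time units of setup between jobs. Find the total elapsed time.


Makespan = Σ processing + (n-1) × setup
= (4 + 9 + 13 + 12) + (4-1)×4
= 38 + 12
= 50 time units


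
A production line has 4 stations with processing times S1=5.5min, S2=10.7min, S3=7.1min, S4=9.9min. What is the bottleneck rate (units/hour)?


Bottleneck = longest station time
Station times: [5.5, 10.7, 7.1, 9.9]
Max = 10.7 min
Rate = 60 / 10.7
= 5.61 units/hour (bottleneck: 10.7min)


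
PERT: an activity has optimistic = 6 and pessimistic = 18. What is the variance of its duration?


σ² = ((p - o) / 6)² = (p - o)² / 36
= (18 - 6)² / 36
= 12² / 36
= 144 / 36
= 4.0000


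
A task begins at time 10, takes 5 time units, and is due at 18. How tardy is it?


Completion = start + processing = 10 + 5 = 15
Tardiness = max(0, C - d) = max(0, 15 - 18)
= max(0, -3)
= 0


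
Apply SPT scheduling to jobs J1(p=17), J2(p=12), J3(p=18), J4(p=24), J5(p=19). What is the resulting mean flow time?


SPT order: J2 → J1 → J3 → J5 → J4
Completion times:
  J2: C=12
  J1: C=29
  J3: C=47
  J5: C=66
  J4: C=90
Sum = 244, n = 5
Mean flow = 244/5
= 48.80


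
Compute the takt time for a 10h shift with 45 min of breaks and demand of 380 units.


Available = 10×60 - 45 = 555 min
Takt time = 555 / 380
= 1.46 min/unit


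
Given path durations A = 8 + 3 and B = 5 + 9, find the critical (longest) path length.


Path A: 8 + 3 = 11
Path B: 5 + 9 = 14
Critical path = longest = max(11, 14)
= 14 (Path B)


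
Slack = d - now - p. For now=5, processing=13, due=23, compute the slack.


Slack = due - current_time - processing
= 23 - 5 - 13
= 5


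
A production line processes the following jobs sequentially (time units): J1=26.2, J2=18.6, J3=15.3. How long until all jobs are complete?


Sequential makespan: sum all processing times
= 26.2 + 18.6 + 15.3
= 60.1 time units


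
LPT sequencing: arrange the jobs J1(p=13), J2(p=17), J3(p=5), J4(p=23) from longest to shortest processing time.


LPT: sort by longest processing time first
  J4: p=23
  J2: p=17
  J1: p=13
  J3: p=5
Order: J4 → J2 → J1 → J3


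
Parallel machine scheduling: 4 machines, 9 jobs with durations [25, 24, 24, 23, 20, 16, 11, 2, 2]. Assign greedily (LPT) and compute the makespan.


Jobs (LPT sorted): [25, 24, 24, 23, 20, 16, 11, 2, 2]
Machines: 4
  J=25 → Machine 1 (load: 0+25=25)
  J=24 → Machine 2 (load: 0+24=24)
  J=24 → Machine 3 (load: 0+24=24)
  J=23 → Machine 4 (load: 0+23=23)
  J=20 → Machine 4 (load: 23+20=43)
  J=16 → Machine 2 (load: 24+16=40)
  J=11 → Machine 3 (load: 24+11=35)
  J=2 → Machine 1 (load: 25+2=27)
  J=2 → Machine 1 (load: 27+2=29)
Machine loads: [29, 40, 35, 43]
Makespan = max = 43 time units


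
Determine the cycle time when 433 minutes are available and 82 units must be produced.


Cycle time = available time / demand
= 433 / 82
= 5.28 min/unit


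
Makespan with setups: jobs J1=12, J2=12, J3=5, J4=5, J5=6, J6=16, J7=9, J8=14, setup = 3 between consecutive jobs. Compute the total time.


Makespan = Σ processing + (n-1) × setup
= (12 + 12 + 5 + 5 + 6 + 16 + 9 + 14) + (8-1)×3
= 79 + 21
= 100 time units


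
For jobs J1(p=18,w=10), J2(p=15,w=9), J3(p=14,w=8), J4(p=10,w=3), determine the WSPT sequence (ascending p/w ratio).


WSPT (Smith's rule): sort by p/w ascending
  J2: p/w = 15/9 = 1.667
  J3: p/w = 14/8 = 1.750
  J1: p/w = 18/10 = 1.800
  J4: p/w = 10/3 = 3.333
Order: J2 → J3 → J1 → J4


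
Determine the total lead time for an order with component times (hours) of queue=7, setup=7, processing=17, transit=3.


Lead time = queue + setup + processing + transit
= 7 + 7 + 17 + 3
= 34 hours


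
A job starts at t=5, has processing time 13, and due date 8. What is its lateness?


Completion = 5 + 13 = 18
Lateness = C - d = 18 - 8
= 10


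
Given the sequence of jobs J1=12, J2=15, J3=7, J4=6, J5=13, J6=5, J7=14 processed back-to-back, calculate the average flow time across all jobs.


Completion times:
  J1: completes at 12
  J2: completes at 27
  J3: completes at 34
  J4: completes at 40
  J5: completes at 53
  J6: completes at 58
  J7: completes at 72
Sum = 296
Average = 296/7
= 42.29


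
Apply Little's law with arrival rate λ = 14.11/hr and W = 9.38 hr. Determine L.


Little's law: L = λ × W
= 14.11 × 9.38
= 132.35


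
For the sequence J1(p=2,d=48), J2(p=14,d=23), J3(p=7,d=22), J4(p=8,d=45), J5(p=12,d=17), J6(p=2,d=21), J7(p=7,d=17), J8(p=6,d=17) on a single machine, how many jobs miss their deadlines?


Completion vs due date:
  J1: C=2, d=48 → on time
  J2: C=16, d=23 → on time
  J3: C=23, d=22 → TARDY
  J4: C=31, d=45 → on time
  J5: C=43, d=17 → TARDY
  J6: C=45, d=21 → TARDY
  J7: C=52, d=17 → TARDY
  J8: C=58, d=17 → TARDY
Tardy jobs: J3, J5, J6, J7, J8
Count = 5


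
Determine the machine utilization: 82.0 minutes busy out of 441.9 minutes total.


Utilization = busy / total × 100
= 82.0 / 441.9 × 100
= 18.6%


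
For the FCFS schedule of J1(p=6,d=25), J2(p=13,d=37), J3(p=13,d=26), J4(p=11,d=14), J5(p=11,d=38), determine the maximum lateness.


Lateness per job (L = C - d):
  J1: C=6, d=25, L=-19
  J2: C=19, d=37, L=-18
  J3: C=32, d=26, L=6
  J4: C=43, d=14, L=29
  J5: C=54, d=38, L=16
Lmax = max(-19, -18, 6, 29, 16)
= 29


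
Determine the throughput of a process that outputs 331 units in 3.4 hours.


Throughput = units / time
= 331 / 3.4
= 97.4 units/hour


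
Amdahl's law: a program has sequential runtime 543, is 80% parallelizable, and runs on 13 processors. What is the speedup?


Amdahl's law: T_p = T × ((1-p) + p/N)
= 543 × ((1-0.8) + 0.8/13)
= 543 × (0.20 + 0.0615)
= 543 × 0.2615
= 142.02
Speedup = 543/142.02
= 3.82×


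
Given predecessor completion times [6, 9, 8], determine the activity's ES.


ES = max of all predecessor completion times
Predecessors: [6, 9, 8]
ES = max(6, 9, 8)
= 9


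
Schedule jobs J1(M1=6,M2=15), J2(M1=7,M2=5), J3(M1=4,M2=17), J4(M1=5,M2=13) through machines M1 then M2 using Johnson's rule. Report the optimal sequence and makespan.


Johnson's rule:
Group 1 (M1≤M2, sort by M1): ['J3', 'J4', 'J1']
Group 2 (M1>M2, sort desc M2): ['J2']
Sequence: J3 → J4 → J1 → J2
Makespan calculation:
  J3: M1 done=4, M2 done=21
  J4: M1 done=9, M2 done=34
  J1: M1 done=15, M2 done=49
  J2: M1 done=22, M2 done=54
= Sequence: J3 → J4 → J1 → J2, Makespan: 54


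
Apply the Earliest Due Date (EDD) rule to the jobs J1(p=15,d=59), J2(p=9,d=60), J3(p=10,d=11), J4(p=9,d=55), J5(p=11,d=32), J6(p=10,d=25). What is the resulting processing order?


EDD: sort by earliest due date
  J3: d=11, p=10
  J6: d=25, p=10
  J5: d=32, p=11
  J4: d=55, p=9
  J1: d=59, p=15
  J2: d=60, p=9
Order: J3 → J6 → J5 → J4 → J1 → J2


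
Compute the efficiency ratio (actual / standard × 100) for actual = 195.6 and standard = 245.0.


Efficiency = (actual / standard) × 100
= (195.6 / 245.0) × 100
= 79.8%


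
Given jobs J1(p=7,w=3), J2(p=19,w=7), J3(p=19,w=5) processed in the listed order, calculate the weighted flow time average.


Completion times:
  J1: C=7, w×C=3×7=21
  J2: C=26, w×C=7×26=182
  J3: C=45, w×C=5×45=225
Sum w×C = 428
Sum w = 15
Weighted avg = 428/15
= 28.53


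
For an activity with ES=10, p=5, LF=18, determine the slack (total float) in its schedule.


EF = ES + duration = 10 + 5 = 15
LS = LF - duration = 18 - 5 = 13
Total Float = LF - EF = 18 - 15
(or LS - ES = 13 - 10)
= 3


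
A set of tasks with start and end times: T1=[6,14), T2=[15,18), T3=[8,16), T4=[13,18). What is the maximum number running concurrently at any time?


Check each time point for overlaps:
  t=13: 3 tasks active (T1, T3, T4)
Max concurrent = 3


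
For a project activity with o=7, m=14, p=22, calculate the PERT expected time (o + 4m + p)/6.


te = (o + 4m + p) / 6
= (7 + 4×14 + 22) / 6
= (7 + 56 + 22) / 6
= 85 / 6
= 14.17


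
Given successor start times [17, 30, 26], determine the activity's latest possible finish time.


LF = min of all successor start times
Successors start at: [17, 30, 26]
LF = min(17, 30, 26)
= 17


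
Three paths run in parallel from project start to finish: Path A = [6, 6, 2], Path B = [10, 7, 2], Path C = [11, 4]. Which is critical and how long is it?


Path A: 6 + 6 + 2 = 14
Path B: 10 + 7 + 2 = 19
Path C: 11 + 4 = 15
Critical path = longest = max(14, 19, 15)
= 19 (Path B)


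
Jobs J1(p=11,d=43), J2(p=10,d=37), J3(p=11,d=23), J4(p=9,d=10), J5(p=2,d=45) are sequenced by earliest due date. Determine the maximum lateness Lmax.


EDD order: J4 → J3 → J2 → J1 → J5
Completion and lateness:
  J4: C=9, d=10, L=9-10=-1
  J3: C=20, d=23, L=20-23=-3
  J2: C=30, d=37, L=30-37=-7
  J1: C=41, d=43, L=41-43=-2
  J5: C=43, d=45, L=43-45=-2
Lmax = max(-1, -3, -7, -2, -2)
= -1


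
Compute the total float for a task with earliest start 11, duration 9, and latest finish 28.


EF = ES + duration = 11 + 9 = 20
LS = LF - duration = 28 - 9 = 19
Total Float = LF - EF = 28 - 20
(or LS - ES = 19 - 11)
= 8


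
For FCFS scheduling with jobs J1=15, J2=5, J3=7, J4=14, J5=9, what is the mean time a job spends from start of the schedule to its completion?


Completion times:
  J1: completes at 15
  J2: completes at 20
  J3: completes at 27
  J4: completes at 41
  J5: completes at 50
Sum = 153
Average = 153/5
= 30.60


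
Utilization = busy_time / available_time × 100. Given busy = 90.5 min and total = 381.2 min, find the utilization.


Utilization = busy / total × 100
= 90.5 / 381.2 × 100
= 23.7%


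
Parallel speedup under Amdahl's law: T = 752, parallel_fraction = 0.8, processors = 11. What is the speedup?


Amdahl's law: T_p = T × ((1-p) + p/N)
= 752 × ((1-0.8) + 0.8/11)
= 752 × (0.20 + 0.0727)
= 752 × 0.2727
= 205.09
Speedup = 752/205.09
= 3.67×


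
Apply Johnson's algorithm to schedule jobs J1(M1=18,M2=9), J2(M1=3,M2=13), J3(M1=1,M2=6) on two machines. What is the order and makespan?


Johnson's rule:
Group 1 (M1≤M2, sort by M1): ['J3', 'J2']
Group 2 (M1>M2, sort desc M2): ['J1']
Sequence: J3 → J2 → J1
Makespan calculation:
  J3: M1 done=1, M2 done=7
  J2: M1 done=4, M2 done=20
  J1: M1 done=22, M2 done=31
= Sequence: J3 → J2 → J1, Makespan: 31


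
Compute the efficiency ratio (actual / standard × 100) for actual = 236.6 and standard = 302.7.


Efficiency = (actual / standard) × 100
= (236.6 / 302.7) × 100
= 78.2%
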